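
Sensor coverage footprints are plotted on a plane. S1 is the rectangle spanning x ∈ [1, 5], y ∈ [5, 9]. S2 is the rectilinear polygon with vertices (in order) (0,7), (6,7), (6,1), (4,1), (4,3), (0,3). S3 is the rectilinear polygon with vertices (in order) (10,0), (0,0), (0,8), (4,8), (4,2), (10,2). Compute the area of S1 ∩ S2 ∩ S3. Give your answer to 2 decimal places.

The intersection is the polygon with vertices (1,5), (1,7), (4,7), (4,5).
By the shoelace formula its area is 6.00.

6.00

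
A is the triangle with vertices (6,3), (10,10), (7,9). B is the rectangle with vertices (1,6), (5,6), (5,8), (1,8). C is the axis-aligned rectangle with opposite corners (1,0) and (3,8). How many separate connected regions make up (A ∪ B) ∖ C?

2

(A ∪ B) ∖ C splits into 2 disjoint pieces (area 8.5, area 4).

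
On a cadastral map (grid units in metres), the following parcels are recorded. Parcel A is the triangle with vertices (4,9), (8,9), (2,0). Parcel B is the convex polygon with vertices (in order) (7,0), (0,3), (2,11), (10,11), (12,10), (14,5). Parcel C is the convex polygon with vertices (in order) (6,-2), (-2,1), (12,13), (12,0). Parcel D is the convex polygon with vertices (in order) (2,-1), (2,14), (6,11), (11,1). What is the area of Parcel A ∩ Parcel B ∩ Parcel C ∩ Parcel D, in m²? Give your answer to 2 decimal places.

11.00

The intersection is the polygon with vertices (2.435,1.956), (3.216,5.471), (7.1,8.8), (7.429,8.143), (3.111,1.667).
By the shoelace formula its area is 11.00.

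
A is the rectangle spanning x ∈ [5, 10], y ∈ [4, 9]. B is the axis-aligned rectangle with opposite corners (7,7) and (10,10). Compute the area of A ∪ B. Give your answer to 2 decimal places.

By inclusion–exclusion:
Individual areas: |A| = 25, |B| = 9.
|A∩B|: x∈[7,10], y∈[7,9] → 3·2 = 6.
|A ∪ B| = 34 − 6 = 28.00.

28.00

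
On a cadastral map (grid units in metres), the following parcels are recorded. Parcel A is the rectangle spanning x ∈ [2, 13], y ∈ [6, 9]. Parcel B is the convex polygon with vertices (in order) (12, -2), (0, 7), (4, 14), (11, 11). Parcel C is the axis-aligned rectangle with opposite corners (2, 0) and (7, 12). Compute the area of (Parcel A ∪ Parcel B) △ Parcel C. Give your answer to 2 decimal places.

86.73

|Parcel A ∪ Parcel B| = 109.1923.
|(Parcel A ∪ Parcel B) ∩ Parcel C| = 41.2321.
|(Parcel A ∪ Parcel B) △ Parcel C| = 109.1923 + 60 − 82.4643 = 86.73.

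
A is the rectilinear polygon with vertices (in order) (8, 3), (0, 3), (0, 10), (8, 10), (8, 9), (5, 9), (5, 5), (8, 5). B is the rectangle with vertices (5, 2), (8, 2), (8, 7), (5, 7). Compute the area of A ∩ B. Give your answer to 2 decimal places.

6.00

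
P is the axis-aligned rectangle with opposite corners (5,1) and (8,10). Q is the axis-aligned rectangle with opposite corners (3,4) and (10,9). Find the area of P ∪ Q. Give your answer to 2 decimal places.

47.00

By inclusion–exclusion:
Individual areas: |P| = 27, |Q| = 35.
|P∩Q|: x∈[5,8], y∈[4,9] → 3·5 = 15.
|P ∪ Q| = 62 − 15 = 47.00.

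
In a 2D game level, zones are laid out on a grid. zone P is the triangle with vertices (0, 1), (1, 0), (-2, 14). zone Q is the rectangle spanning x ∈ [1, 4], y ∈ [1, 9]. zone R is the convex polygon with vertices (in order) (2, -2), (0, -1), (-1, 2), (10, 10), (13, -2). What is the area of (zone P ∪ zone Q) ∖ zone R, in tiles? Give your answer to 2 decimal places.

|zone P ∪ zone Q| = 29.5.
|(zone P ∪ zone Q) ∩ zone R| = 12.3274.
|(zone P ∪ zone Q) ∖ zone R| = 29.5 − 12.3274 = 17.17.

17.17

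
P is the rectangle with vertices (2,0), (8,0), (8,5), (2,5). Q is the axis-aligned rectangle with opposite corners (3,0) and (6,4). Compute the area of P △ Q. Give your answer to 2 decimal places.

18.00

|P∩Q|: x∈[3,6], y∈[0,4] → 3·4 = 12.
|P △ Q| = |P| + |Q| − 2·|P∩Q| = 30 + 12 − 24 = 18.00.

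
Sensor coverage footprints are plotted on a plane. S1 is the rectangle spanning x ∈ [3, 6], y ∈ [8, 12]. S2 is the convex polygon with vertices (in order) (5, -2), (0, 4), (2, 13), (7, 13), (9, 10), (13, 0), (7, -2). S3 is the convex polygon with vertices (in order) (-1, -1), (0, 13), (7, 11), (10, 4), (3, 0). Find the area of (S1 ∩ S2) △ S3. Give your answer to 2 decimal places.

90.29

|S1 ∩ S2| = 12.
|(S1 ∩ S2) ∩ S3| = 11.1071.
|(S1 ∩ S2) △ S3| = 12 + 100.5 − 22.2143 = 90.29.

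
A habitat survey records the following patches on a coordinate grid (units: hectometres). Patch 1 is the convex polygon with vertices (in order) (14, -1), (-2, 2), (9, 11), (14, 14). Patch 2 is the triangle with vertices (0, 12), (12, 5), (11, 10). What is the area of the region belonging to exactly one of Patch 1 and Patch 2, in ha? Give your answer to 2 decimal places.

119.54

|Patch 1| = 126, |Patch 2| = 26.5, |Patch 1∩Patch 2| = 16.4801.
|Patch 1 △ Patch 2| = |Patch 1| + |Patch 2| − 2·|Patch 1∩Patch 2| = 126 + 26.5 − 32.9602 = 119.54.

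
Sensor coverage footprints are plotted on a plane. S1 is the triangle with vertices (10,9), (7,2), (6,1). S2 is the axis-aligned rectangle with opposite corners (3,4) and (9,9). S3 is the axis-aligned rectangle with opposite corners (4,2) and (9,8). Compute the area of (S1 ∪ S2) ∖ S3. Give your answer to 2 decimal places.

10.42

|S1 ∪ S2| = 31.2738.
|(S1 ∪ S2) ∩ S3| = 20.8571.
|(S1 ∪ S2) ∖ S3| = 31.2738 − 20.8571 = 10.42.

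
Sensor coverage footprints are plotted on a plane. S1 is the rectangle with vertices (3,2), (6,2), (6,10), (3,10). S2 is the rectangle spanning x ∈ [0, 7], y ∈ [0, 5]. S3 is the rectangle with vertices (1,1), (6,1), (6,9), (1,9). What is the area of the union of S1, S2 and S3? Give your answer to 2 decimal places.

By inclusion–exclusion:
Individual areas: |S1| = 24, |S2| = 35, |S3| = 40.
|S1∩S2|: x∈[3,6], y∈[2,5] → 3·3 = 9.
|S1∩S3|: x∈[3,6], y∈[2,9] → 3·7 = 21.
|S2∩S3|: x∈[1,6], y∈[1,5] → 5·4 = 20.
|S1∩S2∩S3| = 9.
|S1 ∪ S2 ∪ S3| = 99 − 50 + 9 = 58.00.

58.00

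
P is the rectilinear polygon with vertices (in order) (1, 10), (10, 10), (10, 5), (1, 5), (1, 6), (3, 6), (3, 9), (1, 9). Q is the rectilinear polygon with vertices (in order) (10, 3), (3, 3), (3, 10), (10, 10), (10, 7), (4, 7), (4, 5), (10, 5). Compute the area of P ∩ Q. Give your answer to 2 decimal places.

23.00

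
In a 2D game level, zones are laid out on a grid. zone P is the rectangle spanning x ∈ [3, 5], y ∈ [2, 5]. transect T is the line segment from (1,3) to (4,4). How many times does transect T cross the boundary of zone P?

1

The segment meets the boundary at (3,3.667).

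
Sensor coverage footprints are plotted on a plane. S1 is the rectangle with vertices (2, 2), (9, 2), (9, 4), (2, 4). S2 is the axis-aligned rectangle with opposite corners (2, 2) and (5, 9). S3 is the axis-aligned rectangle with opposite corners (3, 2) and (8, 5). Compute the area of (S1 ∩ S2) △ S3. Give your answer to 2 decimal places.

|S1 ∩ S2| = 6.
|(S1 ∩ S2) ∩ S3| = 4.
|(S1 ∩ S2) △ S3| = 6 + 15 − 8 = 13.00.

13.00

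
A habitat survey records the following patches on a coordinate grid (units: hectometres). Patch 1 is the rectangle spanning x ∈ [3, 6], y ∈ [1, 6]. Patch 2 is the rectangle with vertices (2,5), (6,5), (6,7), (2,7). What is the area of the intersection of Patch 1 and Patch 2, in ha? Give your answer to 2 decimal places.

|Patch 1∩Patch 2|: x∈[3,6], y∈[5,6] → 3·1 = 3.

3.00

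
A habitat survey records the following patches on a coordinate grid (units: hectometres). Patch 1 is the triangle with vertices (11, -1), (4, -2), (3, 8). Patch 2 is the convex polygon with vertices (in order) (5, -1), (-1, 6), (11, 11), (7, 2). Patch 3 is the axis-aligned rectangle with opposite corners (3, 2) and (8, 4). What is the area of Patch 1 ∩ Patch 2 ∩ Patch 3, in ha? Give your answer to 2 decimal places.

7.22

The intersection is the polygon with vertices (7.444,3), (7,2), (3.6,2), (3.4,4), (6.556,4).
By the shoelace formula its area is 7.22.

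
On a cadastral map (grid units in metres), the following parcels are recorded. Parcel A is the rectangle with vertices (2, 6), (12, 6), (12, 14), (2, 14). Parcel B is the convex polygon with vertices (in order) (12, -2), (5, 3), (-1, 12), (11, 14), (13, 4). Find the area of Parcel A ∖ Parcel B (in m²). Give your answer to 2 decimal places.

|Parcel A| = 80, |Parcel A∩Parcel B| = 70.
|Parcel A ∖ Parcel B| = |Parcel A| − |Parcel A∩Parcel B| = 80 − 70 = 10.00.

10.00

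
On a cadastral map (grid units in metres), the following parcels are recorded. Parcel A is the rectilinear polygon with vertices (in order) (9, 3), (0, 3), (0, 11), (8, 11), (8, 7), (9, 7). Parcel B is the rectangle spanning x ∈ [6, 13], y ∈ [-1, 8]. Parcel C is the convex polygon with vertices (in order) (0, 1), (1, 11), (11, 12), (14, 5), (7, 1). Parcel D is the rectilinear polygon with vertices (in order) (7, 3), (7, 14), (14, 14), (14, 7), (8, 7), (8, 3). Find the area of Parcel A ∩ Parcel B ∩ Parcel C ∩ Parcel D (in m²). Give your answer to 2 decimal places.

5.00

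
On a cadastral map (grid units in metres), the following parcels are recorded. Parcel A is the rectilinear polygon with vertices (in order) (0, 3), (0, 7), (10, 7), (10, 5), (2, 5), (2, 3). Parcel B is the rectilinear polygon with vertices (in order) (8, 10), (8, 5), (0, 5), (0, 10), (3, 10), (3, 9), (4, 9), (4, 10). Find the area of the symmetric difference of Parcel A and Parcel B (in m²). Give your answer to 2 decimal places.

31.00

|Parcel A| = 24, |Parcel B| = 39, |Parcel A∩Parcel B| = 16.
|Parcel A △ Parcel B| = |Parcel A| + |Parcel B| − 2·|Parcel A∩Parcel B| = 24 + 39 − 32 = 31.00.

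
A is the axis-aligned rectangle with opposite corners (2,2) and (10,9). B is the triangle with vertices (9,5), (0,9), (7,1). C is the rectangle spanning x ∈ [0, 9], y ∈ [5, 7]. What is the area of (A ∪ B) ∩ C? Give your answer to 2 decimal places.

14.04

The region (A ∪ B) ∩ C is the polygon with vertices (2,6.714), (1.75,7), (9,7), (9,5), (2,5).
By the shoelace formula its area is 14.04.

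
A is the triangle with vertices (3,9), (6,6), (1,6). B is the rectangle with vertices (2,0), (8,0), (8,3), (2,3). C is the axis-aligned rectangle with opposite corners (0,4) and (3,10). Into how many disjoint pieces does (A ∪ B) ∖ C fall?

2

(A ∪ B) ∖ C splits into 2 disjoint pieces (area 4.5, area 18).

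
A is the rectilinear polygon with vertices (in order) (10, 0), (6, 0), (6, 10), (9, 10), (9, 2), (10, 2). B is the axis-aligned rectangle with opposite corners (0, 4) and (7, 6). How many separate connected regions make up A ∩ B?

A ∩ B is a single connected region.

1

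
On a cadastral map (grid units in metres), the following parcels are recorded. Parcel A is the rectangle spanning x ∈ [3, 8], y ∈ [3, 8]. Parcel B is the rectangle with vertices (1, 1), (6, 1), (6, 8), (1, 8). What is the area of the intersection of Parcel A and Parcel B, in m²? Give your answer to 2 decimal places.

|Parcel A∩Parcel B|: x∈[3,6], y∈[3,8] → 3·5 = 15.

15.00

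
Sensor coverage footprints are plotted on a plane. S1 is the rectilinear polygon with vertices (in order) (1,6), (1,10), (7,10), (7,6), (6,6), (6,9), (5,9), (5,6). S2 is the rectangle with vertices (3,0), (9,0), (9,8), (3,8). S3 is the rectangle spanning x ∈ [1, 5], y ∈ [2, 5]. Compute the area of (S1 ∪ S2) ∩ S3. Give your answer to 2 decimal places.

6.00

The region (S1 ∪ S2) ∩ S3 is the polygon with vertices (3,5), (5,5), (5,2), (3,2).
By the shoelace formula its area is 6.00.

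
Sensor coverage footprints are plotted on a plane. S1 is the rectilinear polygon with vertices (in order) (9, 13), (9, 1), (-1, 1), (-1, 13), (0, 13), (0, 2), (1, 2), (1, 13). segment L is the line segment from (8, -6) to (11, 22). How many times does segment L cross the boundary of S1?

2

The segment meets the boundary at (9,3.333), (8.75,1).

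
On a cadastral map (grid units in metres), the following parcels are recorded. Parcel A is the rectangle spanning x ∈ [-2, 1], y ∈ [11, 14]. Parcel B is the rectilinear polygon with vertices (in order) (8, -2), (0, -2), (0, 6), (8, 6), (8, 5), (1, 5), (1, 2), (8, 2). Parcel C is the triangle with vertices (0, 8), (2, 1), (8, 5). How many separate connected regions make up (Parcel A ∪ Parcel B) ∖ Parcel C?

3

(Parcel A ∪ Parcel B) ∖ Parcel C splits into 3 disjoint pieces (area 9, area 34.7857, area 1.3333).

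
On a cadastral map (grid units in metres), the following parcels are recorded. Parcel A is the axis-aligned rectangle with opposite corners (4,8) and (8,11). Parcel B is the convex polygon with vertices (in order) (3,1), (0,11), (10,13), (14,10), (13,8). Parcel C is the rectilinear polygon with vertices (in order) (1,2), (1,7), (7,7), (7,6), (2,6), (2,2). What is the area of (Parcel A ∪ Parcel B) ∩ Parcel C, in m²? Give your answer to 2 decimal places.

6.07

The region (Parcel A ∪ Parcel B) ∩ Parcel C is the polygon with vertices (1.2,7), (7,7), (7,6), (2,6), (2,4.333).
By the shoelace formula its area is 6.07.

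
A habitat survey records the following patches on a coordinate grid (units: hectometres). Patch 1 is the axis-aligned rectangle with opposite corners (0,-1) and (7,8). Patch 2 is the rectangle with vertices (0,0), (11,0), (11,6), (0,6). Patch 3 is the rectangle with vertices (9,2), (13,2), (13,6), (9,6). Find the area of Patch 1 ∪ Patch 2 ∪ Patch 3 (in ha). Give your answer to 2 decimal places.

95.00

By inclusion–exclusion:
Individual areas: |Patch 1| = 63, |Patch 2| = 66, |Patch 3| = 16.
|Patch 1∩Patch 2|: x∈[0,7], y∈[0,6] → 7·6 = 42.
|Patch 1∩Patch 3| = 0 (no overlap).
|Patch 2∩Patch 3|: x∈[9,11], y∈[2,6] → 2·4 = 8.
|Patch 1∩Patch 2∩Patch 3| = 0.
|Patch 1 ∪ Patch 2 ∪ Patch 3| = 145 − 50 + 0 = 95.00.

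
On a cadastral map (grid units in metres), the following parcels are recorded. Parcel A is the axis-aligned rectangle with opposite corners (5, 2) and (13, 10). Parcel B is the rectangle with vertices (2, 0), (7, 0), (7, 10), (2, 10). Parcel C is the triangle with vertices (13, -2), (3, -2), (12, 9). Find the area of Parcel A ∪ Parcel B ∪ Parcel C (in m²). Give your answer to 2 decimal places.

By inclusion–exclusion:
Individual areas: |Parcel A| = 64, |Parcel B| = 50, |Parcel C| = 55.
|Parcel A∩Parcel B|: x∈[5,7], y∈[2,10] → 2·8 = 16.
|Parcel A∩Parcel C| = 22.2727.
|Parcel B∩Parcel C| = 3.4141.
|Parcel A∩Parcel B∩Parcel C| = 0.3232.
|Parcel A ∪ Parcel B ∪ Parcel C| = 169 − 41.6869 + 0.3232 = 127.64.

127.64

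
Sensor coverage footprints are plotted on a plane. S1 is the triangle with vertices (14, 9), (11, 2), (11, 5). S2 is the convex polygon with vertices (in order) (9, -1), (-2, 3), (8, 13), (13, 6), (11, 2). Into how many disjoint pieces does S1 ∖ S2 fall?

S1 ∖ S2 is a single connected region.

1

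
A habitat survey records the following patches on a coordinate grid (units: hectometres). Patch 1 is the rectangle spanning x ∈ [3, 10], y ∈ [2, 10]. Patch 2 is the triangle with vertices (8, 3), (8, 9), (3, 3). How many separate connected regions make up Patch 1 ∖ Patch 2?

1

Patch 1 ∖ Patch 2 is a single connected region.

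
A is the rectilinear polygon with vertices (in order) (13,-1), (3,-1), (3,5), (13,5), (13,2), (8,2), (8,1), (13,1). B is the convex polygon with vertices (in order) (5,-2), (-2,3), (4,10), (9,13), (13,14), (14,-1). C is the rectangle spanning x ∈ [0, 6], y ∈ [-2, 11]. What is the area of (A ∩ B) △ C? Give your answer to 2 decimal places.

|A ∩ B| = 54.8714.
|(A ∩ B) ∩ C| = 17.8714.
|(A ∩ B) △ C| = 54.8714 + 78 − 35.7429 = 97.13.

97.13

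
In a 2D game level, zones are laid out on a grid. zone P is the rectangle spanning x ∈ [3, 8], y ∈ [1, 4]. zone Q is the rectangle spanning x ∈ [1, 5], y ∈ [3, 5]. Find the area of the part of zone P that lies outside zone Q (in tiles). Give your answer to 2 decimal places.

|zone P∩zone Q|: x∈[3,5], y∈[3,4] → 2·1 = 2.
|zone P| = 15.
|zone P ∖ zone Q| = |zone P| − |zone P∩zone Q| = 15 − 2 = 13.00.

13.00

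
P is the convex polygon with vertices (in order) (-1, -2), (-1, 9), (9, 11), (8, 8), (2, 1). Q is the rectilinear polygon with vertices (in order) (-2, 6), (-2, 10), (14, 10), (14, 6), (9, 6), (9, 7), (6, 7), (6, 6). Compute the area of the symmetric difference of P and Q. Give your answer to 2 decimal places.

|P| = 65, |Q| = 61, |P∩Q| = 31.7381.
|P △ Q| = |P| + |Q| − 2·|P∩Q| = 65 + 61 − 63.4762 = 62.52.

62.52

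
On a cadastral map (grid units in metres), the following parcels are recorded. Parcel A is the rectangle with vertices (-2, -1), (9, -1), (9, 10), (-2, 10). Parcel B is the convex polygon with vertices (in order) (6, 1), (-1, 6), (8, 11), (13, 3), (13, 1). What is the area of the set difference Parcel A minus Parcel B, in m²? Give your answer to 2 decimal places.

|Parcel A| = 121, |Parcel A∩Parcel B| = 57.9875.
|Parcel A ∖ Parcel B| = |Parcel A| − |Parcel A∩Parcel B| = 121 − 57.9875 = 63.01.

63.01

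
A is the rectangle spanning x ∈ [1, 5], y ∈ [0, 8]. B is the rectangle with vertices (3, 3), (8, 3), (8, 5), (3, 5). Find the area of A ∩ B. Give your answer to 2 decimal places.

|A∩B|: x∈[3,5], y∈[3,5] → 2·2 = 4.

4.00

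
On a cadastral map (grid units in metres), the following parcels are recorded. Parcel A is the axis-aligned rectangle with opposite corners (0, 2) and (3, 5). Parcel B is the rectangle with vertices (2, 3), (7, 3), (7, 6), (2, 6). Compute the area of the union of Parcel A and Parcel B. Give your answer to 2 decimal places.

22.00

By inclusion–exclusion:
Individual areas: |Parcel A| = 9, |Parcel B| = 15.
|Parcel A∩Parcel B|: x∈[2,3], y∈[3,5] → 1·2 = 2.
|Parcel A ∪ Parcel B| = 24 − 2 = 22.00.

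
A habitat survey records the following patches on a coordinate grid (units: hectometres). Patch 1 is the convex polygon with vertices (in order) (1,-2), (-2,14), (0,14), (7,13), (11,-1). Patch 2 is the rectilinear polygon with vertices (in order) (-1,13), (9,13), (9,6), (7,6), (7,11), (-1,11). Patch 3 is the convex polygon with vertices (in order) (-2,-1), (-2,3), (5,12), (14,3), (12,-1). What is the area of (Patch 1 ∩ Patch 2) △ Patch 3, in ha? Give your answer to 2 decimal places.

|Patch 1 ∩ Patch 2| = 23.
|(Patch 1 ∩ Patch 2) ∩ Patch 3| = 6.0889.
|(Patch 1 ∩ Patch 2) △ Patch 3| = 23 + 132 − 12.1778 = 142.82.

142.82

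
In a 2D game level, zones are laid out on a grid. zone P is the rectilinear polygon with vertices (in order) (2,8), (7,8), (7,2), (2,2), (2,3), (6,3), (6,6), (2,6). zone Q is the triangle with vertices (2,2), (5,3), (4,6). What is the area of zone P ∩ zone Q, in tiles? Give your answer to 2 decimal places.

1.25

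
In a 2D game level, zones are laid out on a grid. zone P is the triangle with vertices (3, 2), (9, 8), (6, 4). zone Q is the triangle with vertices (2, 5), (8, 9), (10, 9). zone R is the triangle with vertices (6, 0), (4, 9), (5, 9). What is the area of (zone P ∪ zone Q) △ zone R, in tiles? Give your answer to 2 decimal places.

10.24

|zone P ∪ zone Q| = 7.
|(zone P ∪ zone Q) ∩ zone R| = 0.6288.
|(zone P ∪ zone Q) △ zone R| = 7 + 4.5 − 1.2576 = 10.24.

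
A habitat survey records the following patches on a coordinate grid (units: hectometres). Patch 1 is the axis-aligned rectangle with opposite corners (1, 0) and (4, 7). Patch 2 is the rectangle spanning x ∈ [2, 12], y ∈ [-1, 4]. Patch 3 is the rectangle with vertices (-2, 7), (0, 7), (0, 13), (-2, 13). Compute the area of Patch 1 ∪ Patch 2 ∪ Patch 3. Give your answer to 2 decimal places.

75.00

By inclusion–exclusion:
Individual areas: |Patch 1| = 21, |Patch 2| = 50, |Patch 3| = 12.
|Patch 1∩Patch 2|: x∈[2,4], y∈[0,4] → 2·4 = 8.
|Patch 1∩Patch 3| = 0 (no overlap).
|Patch 2∩Patch 3| = 0 (no overlap).
|Patch 1∩Patch 2∩Patch 3| = 0.
|Patch 1 ∪ Patch 2 ∪ Patch 3| = 83 − 8 + 0 = 75.00.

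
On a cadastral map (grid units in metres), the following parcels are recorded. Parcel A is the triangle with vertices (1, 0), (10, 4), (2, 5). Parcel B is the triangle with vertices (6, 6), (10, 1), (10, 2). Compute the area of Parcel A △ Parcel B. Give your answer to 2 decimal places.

21.61

|Parcel A| = 20.5, |Parcel B| = 2, |Parcel A∩Parcel B| = 0.4432.
|Parcel A △ Parcel B| = |Parcel A| + |Parcel B| − 2·|Parcel A∩Parcel B| = 20.5 + 2 − 0.8863 = 21.61.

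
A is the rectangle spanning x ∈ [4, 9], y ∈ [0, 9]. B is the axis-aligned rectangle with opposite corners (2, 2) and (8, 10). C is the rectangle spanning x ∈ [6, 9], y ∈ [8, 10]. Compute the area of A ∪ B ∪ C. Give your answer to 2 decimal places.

By inclusion–exclusion:
Individual areas: |A| = 45, |B| = 48, |C| = 6.
|A∩B|: x∈[4,8], y∈[2,9] → 4·7 = 28.
|A∩C|: x∈[6,9], y∈[8,9] → 3·1 = 3.
|B∩C|: x∈[6,8], y∈[8,10] → 2·2 = 4.
|A∩B∩C| = 2.
|A ∪ B ∪ C| = 99 − 35 + 2 = 66.00.

66.00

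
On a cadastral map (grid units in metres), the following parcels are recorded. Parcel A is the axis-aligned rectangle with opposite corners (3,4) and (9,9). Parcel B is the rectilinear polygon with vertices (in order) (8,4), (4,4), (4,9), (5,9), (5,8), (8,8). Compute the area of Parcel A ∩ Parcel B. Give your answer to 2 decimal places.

The intersection is the polygon with vertices (5,9), (5,8), (8,8), (8,4), (4,4), (4,9).
By the shoelace formula its area is 17.00.

17.00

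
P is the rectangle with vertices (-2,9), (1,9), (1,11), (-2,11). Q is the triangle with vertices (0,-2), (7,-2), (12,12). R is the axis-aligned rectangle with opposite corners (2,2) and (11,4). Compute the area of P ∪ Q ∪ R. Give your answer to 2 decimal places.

By inclusion–exclusion:
Individual areas: |P| = 6, |Q| = 49, |R| = 18.
|P∩Q| = 0.
|P∩R| = 0 (no overlap).
|Q∩R| = 9.
|P∩Q∩R| = 0.
|P ∪ Q ∪ R| = 73 − 9 + 0 = 64.00.

64.00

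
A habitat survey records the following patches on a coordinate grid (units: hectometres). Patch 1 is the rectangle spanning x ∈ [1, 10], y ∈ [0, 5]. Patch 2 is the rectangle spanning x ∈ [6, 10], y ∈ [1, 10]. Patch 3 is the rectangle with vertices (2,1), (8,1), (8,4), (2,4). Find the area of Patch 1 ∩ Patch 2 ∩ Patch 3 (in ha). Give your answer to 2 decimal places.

6.00

The intersection is the polygon with vertices (6,1), (6,4), (8,4), (8,1).
By the shoelace formula its area is 6.00.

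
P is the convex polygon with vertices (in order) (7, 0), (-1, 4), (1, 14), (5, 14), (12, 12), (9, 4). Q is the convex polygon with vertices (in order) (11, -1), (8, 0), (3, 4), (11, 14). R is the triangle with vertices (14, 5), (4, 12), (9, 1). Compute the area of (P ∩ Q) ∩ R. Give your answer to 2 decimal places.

15.61

The region (P ∩ Q) ∩ R is the polygon with vertices (9,4), (8.286,2.571), (5.957,7.696), (7.462,9.577), (10.337,7.564).
By the shoelace formula its area is 15.61.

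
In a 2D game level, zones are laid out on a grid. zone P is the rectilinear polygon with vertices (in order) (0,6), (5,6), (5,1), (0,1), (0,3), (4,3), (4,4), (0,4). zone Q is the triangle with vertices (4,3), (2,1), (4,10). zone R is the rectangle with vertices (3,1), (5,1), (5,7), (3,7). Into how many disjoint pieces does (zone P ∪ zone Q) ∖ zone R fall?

2

(zone P ∪ zone Q) ∖ zone R splits into 2 disjoint pieces (area 1, area 12.4444).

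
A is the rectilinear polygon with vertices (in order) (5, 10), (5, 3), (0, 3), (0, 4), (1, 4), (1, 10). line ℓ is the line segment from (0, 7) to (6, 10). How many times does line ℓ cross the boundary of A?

2

The segment meets the boundary at (5,9.5), (1,7.5).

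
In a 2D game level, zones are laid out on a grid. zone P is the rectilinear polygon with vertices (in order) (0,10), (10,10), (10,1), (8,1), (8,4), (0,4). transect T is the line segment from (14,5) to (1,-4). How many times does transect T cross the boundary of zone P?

2

The segment meets the boundary at (8.222,1), (10,2.231).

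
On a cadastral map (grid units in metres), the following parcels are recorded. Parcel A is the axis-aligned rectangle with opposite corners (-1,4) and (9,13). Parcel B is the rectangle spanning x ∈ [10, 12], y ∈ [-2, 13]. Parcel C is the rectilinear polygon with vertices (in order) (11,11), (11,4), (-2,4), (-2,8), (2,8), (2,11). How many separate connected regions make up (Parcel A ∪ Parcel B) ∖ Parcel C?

2

(Parcel A ∪ Parcel B) ∖ Parcel C splits into 2 disjoint pieces (area 29, area 23).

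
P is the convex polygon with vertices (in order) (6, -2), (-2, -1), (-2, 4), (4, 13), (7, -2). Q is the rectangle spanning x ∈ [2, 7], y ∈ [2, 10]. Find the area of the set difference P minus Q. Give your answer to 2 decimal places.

|P| = 81.5, |P∩Q| = 27.2.
|P ∖ Q| = |P| − |P∩Q| = 81.5 − 27.2 = 54.30.

54.30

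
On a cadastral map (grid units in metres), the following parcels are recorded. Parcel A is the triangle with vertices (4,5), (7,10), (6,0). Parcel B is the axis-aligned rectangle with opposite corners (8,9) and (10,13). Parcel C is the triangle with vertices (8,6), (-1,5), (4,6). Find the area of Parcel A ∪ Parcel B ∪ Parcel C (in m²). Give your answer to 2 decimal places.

By inclusion–exclusion:
Individual areas: |Parcel A| = 12.5, |Parcel B| = 8, |Parcel C| = 2.
|Parcel A∩Parcel B| = 0.
|Parcel A∩Parcel C| = 0.578.
|Parcel B∩Parcel C| = 0.
|Parcel A∩Parcel B∩Parcel C| = 0.
|Parcel A ∪ Parcel B ∪ Parcel C| = 22.5 − 0.578 + 0 = 21.92.

21.92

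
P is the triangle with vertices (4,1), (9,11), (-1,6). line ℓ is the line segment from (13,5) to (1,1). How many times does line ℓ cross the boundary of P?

The segment meets the boundary at (3.25,1.75), (4.6,2.2).

2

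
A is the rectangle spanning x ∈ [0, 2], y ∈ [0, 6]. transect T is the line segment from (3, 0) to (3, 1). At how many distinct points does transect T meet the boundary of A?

The segment lies entirely outside A and never meets its boundary.

0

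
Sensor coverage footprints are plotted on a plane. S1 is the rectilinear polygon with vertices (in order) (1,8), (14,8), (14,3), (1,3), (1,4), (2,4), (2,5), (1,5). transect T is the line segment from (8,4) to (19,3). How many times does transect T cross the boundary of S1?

1

The segment meets the boundary at (14,3.455).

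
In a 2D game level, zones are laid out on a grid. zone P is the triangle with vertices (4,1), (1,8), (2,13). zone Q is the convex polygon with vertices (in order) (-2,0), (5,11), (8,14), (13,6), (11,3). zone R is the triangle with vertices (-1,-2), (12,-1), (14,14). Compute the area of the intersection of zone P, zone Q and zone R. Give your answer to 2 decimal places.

The intersection is the polygon with vertices (3.938,1.37), (3.85,1.35), (3.314,2.601), (3.67,2.981).
By the shoelace formula its area is 0.40.

0.40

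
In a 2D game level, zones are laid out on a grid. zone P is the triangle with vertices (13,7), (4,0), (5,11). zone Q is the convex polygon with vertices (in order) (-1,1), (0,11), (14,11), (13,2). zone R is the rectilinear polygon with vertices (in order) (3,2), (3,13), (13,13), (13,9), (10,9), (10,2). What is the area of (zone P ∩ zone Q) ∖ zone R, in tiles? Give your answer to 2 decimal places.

|zone P ∩ zone Q| = 44.7805.
|(zone P ∩ zone Q) ∩ zone R| = 37.8604.
|(zone P ∩ zone Q) ∖ zone R| = 44.7805 − 37.8604 = 6.92.

6.92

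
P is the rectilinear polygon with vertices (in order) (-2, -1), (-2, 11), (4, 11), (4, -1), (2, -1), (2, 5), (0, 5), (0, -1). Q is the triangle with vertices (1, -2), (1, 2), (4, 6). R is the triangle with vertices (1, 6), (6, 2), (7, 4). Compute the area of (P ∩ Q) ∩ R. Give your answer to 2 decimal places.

0.39

The region (P ∩ Q) ∩ R is the polygon with vertices (3.4,5.2), (3.667,5.111), (3.308,4.154), (2.875,4.5).
By the shoelace formula its area is 0.39.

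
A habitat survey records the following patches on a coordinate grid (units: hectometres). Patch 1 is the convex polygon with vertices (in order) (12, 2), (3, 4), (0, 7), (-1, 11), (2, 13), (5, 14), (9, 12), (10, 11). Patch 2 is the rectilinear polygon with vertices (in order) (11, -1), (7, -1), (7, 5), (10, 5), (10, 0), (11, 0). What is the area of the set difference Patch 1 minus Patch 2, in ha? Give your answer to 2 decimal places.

|Patch 1| = 100.5, |Patch 1∩Patch 2| = 6.6667.
|Patch 1 ∖ Patch 2| = |Patch 1| − |Patch 1∩Patch 2| = 100.5 − 6.6667 = 93.83.

93.83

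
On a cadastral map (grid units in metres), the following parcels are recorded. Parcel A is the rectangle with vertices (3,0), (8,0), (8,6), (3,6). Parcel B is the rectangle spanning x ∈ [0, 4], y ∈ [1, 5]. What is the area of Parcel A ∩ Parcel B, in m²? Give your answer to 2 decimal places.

|Parcel A∩Parcel B|: x∈[3,4], y∈[1,5] → 1·4 = 4.

4.00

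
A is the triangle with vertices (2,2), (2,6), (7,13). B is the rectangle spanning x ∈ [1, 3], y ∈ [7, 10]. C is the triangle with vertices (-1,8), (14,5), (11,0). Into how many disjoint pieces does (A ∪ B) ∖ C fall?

2

(A ∪ B) ∖ C splits into 2 disjoint pieces (area 9.725, area 2.7907).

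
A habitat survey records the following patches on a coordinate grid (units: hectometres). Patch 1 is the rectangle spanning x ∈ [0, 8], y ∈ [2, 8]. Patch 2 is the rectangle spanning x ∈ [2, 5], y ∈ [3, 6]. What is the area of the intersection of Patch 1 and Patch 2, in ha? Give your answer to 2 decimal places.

9.00

|Patch 1∩Patch 2|: x∈[2,5], y∈[3,6] → 3·3 = 9.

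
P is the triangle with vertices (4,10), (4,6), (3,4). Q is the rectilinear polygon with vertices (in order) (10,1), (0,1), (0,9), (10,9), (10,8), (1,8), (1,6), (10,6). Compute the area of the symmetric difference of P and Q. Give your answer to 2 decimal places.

62.17

|P| = 2, |Q| = 62, |P∩Q| = 0.9167.
|P △ Q| = |P| + |Q| − 2·|P∩Q| = 2 + 62 − 1.8333 = 62.17.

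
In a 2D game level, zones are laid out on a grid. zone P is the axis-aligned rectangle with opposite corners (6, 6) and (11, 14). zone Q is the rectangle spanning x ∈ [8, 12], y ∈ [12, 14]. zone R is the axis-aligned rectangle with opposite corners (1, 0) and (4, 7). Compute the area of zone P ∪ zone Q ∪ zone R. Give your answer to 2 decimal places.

63.00

By inclusion–exclusion:
Individual areas: |zone P| = 40, |zone Q| = 8, |zone R| = 21.
|zone P∩zone Q|: x∈[8,11], y∈[12,14] → 3·2 = 6.
|zone P∩zone R| = 0 (no overlap).
|zone Q∩zone R| = 0 (no overlap).
|zone P∩zone Q∩zone R| = 0.
|zone P ∪ zone Q ∪ zone R| = 69 − 6 + 0 = 63.00.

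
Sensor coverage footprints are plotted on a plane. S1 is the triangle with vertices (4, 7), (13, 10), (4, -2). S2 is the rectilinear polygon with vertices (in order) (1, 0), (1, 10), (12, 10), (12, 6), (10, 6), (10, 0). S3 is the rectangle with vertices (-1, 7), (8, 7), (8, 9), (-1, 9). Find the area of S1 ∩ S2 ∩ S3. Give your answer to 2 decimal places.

The intersection is the polygon with vertices (8,8.333), (8,7), (4,7).
By the shoelace formula its area is 2.67.

2.67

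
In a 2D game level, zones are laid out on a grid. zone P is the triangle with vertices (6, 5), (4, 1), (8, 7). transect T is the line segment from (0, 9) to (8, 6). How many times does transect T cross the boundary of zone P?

The segment meets the boundary at (7.467,6.2), (7.273,6.273).

2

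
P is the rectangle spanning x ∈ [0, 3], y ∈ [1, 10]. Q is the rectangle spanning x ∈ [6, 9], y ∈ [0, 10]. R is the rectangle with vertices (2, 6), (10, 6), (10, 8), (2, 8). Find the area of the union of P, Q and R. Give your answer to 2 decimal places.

65.00

By inclusion–exclusion:
Individual areas: |P| = 27, |Q| = 30, |R| = 16.
|P∩Q| = 0 (no overlap).
|P∩R|: x∈[2,3], y∈[6,8] → 1·2 = 2.
|Q∩R|: x∈[6,9], y∈[6,8] → 3·2 = 6.
|P∩Q∩R| = 0.
|P ∪ Q ∪ R| = 73 − 8 + 0 = 65.00.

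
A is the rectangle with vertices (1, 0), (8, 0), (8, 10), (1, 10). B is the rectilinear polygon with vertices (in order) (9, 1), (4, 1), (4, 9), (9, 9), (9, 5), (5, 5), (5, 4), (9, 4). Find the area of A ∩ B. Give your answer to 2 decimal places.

The intersection is the polygon with vertices (8,1), (4,1), (4,9), (8,9), (8,5), (5,5), (5,4), (8,4).
By the shoelace formula its area is 29.00.

29.00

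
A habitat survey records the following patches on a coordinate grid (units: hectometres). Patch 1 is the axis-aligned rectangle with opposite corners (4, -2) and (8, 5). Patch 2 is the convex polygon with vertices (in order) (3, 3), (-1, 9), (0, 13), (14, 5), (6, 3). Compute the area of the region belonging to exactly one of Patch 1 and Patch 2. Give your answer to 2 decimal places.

|Patch 1| = 28, |Patch 2| = 72, |Patch 1∩Patch 2| = 7.5.
|Patch 1 △ Patch 2| = |Patch 1| + |Patch 2| − 2·|Patch 1∩Patch 2| = 28 + 72 − 15 = 85.00.

85.00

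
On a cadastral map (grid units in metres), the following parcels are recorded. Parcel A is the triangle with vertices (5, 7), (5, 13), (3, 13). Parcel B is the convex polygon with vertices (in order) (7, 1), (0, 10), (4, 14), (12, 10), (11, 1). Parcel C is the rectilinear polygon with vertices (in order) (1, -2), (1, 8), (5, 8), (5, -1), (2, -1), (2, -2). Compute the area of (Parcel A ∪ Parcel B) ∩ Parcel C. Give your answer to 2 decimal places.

7.63

The region (Parcel A ∪ Parcel B) ∩ Parcel C is the polygon with vertices (1.556,8), (5,8), (5,3.571).
By the shoelace formula its area is 7.63.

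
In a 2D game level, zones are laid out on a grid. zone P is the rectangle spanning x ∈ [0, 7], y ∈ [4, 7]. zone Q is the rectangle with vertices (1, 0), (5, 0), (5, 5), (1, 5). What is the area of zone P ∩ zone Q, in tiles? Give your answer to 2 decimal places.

4.00

|zone P∩zone Q|: x∈[1,5], y∈[4,5] → 4·1 = 4.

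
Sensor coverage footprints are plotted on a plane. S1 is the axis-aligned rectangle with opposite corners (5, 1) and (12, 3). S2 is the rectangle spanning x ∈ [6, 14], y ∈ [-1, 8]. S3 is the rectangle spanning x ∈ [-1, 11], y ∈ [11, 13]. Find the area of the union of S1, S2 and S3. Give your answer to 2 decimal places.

By inclusion–exclusion:
Individual areas: |S1| = 14, |S2| = 72, |S3| = 24.
|S1∩S2|: x∈[6,12], y∈[1,3] → 6·2 = 12.
|S1∩S3| = 0 (no overlap).
|S2∩S3| = 0 (no overlap).
|S1∩S2∩S3| = 0.
|S1 ∪ S2 ∪ S3| = 110 − 12 + 0 = 98.00.

98.00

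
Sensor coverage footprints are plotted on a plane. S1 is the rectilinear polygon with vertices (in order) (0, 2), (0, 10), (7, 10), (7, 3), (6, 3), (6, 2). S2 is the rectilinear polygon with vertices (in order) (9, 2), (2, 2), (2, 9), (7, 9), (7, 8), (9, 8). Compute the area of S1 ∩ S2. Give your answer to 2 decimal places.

The intersection is the polygon with vertices (7,8), (7,3), (6,3), (6,2), (2,2), (2,9), (7,9).
By the shoelace formula its area is 34.00.

34.00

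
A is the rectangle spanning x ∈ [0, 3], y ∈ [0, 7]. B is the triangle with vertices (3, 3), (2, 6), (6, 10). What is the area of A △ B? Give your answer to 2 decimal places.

|A| = 21, |B| = 8, |A∩B| = 2.
|A △ B| = |A| + |B| − 2·|A∩B| = 21 + 8 − 4 = 25.00.

25.00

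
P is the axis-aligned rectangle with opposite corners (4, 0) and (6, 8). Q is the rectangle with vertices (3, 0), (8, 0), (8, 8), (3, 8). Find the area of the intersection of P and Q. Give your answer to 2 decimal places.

|P∩Q|: x∈[4,6], y∈[0,8] → 2·8 = 16.

16.00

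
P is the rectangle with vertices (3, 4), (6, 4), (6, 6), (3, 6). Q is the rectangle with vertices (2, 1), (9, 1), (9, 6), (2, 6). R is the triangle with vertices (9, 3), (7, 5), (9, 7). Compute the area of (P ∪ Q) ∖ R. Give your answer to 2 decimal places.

31.50

|P ∪ Q| = 35.
|(P ∪ Q) ∩ R| = 3.5.
|(P ∪ Q) ∖ R| = 35 − 3.5 = 31.50.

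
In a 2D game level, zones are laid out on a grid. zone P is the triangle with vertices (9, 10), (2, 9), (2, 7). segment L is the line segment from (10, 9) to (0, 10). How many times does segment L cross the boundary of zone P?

2

The segment meets the boundary at (5.294,9.471), (7.297,9.27).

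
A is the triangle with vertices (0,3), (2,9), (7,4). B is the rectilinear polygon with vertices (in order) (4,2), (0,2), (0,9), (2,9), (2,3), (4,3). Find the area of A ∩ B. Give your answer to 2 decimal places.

5.71

The intersection is the polygon with vertices (2,9), (2,3.286), (0,3).
By the shoelace formula its area is 5.71.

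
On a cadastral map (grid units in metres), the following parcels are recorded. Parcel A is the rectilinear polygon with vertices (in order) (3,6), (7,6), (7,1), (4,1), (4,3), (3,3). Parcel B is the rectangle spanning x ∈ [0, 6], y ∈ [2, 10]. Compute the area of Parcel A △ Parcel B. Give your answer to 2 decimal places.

44.00

|Parcel A| = 18, |Parcel B| = 48, |Parcel A∩Parcel B| = 11.
|Parcel A △ Parcel B| = |Parcel A| + |Parcel B| − 2·|Parcel A∩Parcel B| = 18 + 48 − 22 = 44.00.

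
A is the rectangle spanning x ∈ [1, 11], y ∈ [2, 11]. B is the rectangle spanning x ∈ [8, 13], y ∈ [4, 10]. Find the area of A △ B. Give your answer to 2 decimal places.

|A∩B|: x∈[8,11], y∈[4,10] → 3·6 = 18.
|A △ B| = |A| + |B| − 2·|A∩B| = 90 + 30 − 36 = 84.00.

84.00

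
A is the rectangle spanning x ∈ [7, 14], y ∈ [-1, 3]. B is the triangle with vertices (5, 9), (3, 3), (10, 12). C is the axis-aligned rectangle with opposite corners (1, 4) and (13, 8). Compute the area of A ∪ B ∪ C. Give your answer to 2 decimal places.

82.67

By inclusion–exclusion:
Individual areas: |A| = 28, |B| = 12, |C| = 48.
|A∩B| = 0.
|A∩C| = 0 (no overlap).
|B∩C| = 5.3333.
|A∩B∩C| = 0.
|A ∪ B ∪ C| = 88 − 5.3333 + 0 = 82.67.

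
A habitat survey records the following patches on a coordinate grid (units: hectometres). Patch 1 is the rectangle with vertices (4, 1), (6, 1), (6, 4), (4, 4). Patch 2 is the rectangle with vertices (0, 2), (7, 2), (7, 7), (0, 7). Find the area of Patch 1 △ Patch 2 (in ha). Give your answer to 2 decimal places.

|Patch 1∩Patch 2|: x∈[4,6], y∈[2,4] → 2·2 = 4.
|Patch 1 △ Patch 2| = |Patch 1| + |Patch 2| − 2·|Patch 1∩Patch 2| = 6 + 35 − 8 = 33.00.

33.00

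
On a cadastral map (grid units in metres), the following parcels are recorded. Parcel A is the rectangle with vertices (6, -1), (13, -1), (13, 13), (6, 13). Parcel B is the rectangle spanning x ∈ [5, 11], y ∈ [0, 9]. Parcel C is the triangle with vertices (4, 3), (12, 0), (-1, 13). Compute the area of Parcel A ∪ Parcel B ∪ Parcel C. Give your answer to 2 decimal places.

124.19

By inclusion–exclusion:
Individual areas: |Parcel A| = 98, |Parcel B| = 54, |Parcel C| = 32.5.
|Parcel A∩Parcel B|: x∈[6,11], y∈[0,9] → 5·9 = 45.
|Parcel A∩Parcel C| = 11.25.
|Parcel B∩Parcel C| = 15.
|Parcel A∩Parcel B∩Parcel C| = 10.9375.
|Parcel A ∪ Parcel B ∪ Parcel C| = 184.5 − 71.25 + 10.9375 = 124.19.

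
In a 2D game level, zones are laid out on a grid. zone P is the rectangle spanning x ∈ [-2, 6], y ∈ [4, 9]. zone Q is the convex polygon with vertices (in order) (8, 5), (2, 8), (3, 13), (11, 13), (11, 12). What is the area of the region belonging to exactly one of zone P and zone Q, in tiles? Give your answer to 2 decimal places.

|zone P| = 40, |zone Q| = 50, |zone P∩zone Q| = 7.9.
|zone P △ zone Q| = |zone P| + |zone Q| − 2·|zone P∩zone Q| = 40 + 50 − 15.8 = 74.20.

74.20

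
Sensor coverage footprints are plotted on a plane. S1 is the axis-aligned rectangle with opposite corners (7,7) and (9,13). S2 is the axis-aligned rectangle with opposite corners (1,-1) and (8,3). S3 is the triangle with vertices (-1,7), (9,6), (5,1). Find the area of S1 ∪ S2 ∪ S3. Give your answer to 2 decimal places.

63.40

By inclusion–exclusion:
Individual areas: |S1| = 12, |S2| = 28, |S3| = 27.
|S1∩S2| = 0 (no overlap).
|S1∩S3| = 0.
|S2∩S3| = 3.6.
|S1∩S2∩S3| = 0.
|S1 ∪ S2 ∪ S3| = 67 − 3.6 + 0 = 63.40.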